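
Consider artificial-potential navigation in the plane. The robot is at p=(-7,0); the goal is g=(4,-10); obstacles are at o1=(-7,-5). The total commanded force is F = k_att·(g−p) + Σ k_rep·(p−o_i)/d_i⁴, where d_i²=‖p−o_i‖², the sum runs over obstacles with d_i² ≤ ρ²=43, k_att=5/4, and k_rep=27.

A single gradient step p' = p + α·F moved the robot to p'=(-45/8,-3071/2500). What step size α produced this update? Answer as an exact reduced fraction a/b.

α = 1/10

F_att = 5/4·(g−p) = 5/4·(11,-10) = (13.7500,-12.5000)
o1: d²=25 ≤ ρ²=43; F_rep = 27·(0,5)/25² = (0.0000,0.2160)
F = F_att + ΣF_rep = (13.7500,-12.2840)
Δp = p'−p = (1.3750,-1.2284); α = Δx/Fx = (11/8) / (55/4) = 1/10
check: Δy/Fy = (-3071/2500) / (-3071/250) = 1/10 ✓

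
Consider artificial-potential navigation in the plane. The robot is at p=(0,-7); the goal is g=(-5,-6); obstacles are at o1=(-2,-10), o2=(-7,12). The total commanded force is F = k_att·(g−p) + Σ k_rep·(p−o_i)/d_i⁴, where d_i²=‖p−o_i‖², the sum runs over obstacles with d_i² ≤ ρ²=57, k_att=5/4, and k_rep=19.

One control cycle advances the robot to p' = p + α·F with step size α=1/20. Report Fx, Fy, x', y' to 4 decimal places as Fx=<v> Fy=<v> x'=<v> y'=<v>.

Fx=-6.0251 Fy=1.5873 x'=-0.3013 y'=-6.9206

F_att = 5/4·(g−p) = 5/4·(-5,1) = (-6.2500,1.2500)
o1: d²=13 ≤ ρ²=57; F_rep = 19·(2,3)/13² = (0.2249,0.3373)
o2: d²=410 > ρ²=57 → inactive
F = F_att + ΣF_rep = (-6.0251,1.5873)
p' = p + 1/20·F = (-0.3013,-6.9206)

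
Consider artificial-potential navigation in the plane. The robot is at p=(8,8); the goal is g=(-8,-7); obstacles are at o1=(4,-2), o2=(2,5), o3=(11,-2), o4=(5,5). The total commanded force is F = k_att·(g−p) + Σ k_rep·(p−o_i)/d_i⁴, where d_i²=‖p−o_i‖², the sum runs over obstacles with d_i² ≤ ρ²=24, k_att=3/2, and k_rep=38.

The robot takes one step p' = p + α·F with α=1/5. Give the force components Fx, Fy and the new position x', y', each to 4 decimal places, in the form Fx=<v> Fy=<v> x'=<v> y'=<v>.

F_att = 3/2·(g−p) = 3/2·(-16,-15) = (-24.0000,-22.5000)
o1: d²=116 > ρ²=24 → inactive
o2: d²=45 > ρ²=24 → inactive
o3: d²=109 > ρ²=24 → inactive
o4: d²=18 ≤ ρ²=24; F_rep = 38·(3,3)/18² = (0.3519,0.3519)
F = F_att + ΣF_rep = (-23.6481,-22.1481)
p' = p + 1/5·F = (3.2704,3.5704)

Fx=-23.6481 Fy=-22.1481 x'=3.2704 y'=3.5704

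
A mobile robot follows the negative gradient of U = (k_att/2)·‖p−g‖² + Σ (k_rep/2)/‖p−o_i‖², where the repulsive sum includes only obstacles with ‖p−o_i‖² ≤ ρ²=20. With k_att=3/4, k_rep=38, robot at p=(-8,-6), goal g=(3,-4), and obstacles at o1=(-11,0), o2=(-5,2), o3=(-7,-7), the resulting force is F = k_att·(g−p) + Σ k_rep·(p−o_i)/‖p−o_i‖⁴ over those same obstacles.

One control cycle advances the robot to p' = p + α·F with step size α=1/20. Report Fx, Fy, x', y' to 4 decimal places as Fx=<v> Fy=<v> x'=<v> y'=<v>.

Fx=-1.2500 Fy=11.0000 x'=-8.0625 y'=-5.4500

F_att = 3/4·(g−p) = 3/4·(11,2) = (8.2500,1.5000)
o1: d²=45 > ρ²=20 → inactive
o2: d²=73 > ρ²=20 → inactive
o3: d²=2 ≤ ρ²=20; F_rep = 38·(-1,1)/2² = (-9.5000,9.5000)
F = F_att + ΣF_rep = (-1.2500,11.0000)
p' = p + 1/20·F = (-8.0625,-5.4500)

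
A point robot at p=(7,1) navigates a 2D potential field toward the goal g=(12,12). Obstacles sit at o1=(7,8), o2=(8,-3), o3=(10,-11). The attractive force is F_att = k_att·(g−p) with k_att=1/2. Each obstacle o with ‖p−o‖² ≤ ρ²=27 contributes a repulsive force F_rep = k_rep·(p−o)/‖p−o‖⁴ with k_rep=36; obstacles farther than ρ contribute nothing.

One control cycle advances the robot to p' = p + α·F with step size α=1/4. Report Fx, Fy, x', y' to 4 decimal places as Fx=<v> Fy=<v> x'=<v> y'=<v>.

F_att = 1/2·(g−p) = 1/2·(5,11) = (2.5000,5.5000)
o1: d²=49 > ρ²=27 → inactive
o2: d²=17 ≤ ρ²=27; F_rep = 36·(-1,4)/17² = (-0.1246,0.4983)
o3: d²=153 > ρ²=27 → inactive
F = F_att + ΣF_rep = (2.3754,5.9983)
p' = p + 1/4·F = (7.5939,2.4996)

Fx=2.3754 Fy=5.9983 x'=7.5939 y'=2.4996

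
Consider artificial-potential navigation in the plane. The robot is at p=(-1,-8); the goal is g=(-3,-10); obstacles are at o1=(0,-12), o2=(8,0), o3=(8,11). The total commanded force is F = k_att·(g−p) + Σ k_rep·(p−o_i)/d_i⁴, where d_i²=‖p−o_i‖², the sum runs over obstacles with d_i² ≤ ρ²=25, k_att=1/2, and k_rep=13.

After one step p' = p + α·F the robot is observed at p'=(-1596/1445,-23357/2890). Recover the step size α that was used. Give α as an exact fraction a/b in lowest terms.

F_att = 1/2·(g−p) = 1/2·(-2,-2) = (-1.0000,-1.0000)
o1: d²=17 ≤ ρ²=25; F_rep = 13·(-1,4)/17² = (-0.0450,0.1799)
o2: d²=145 > ρ²=25 → inactive
o3: d²=442 > ρ²=25 → inactive
F = F_att + ΣF_rep = (-1.0450,-0.8201)
Δp = p'−p = (-0.1045,-0.0820); α = Δx/Fx = (-151/1445) / (-302/289) = 1/10
check: Δy/Fy = (-237/2890) / (-237/289) = 1/10 ✓

α = 1/10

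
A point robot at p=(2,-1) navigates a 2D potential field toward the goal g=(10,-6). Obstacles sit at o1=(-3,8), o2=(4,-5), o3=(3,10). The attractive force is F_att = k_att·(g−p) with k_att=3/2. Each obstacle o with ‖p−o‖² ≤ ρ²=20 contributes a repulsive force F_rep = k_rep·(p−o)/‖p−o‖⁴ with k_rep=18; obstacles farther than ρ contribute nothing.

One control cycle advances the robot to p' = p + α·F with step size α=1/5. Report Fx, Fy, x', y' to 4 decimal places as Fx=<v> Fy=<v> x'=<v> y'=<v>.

Fx=11.9100 Fy=-7.3200 x'=4.3820 y'=-2.4640

F_att = 3/2·(g−p) = 3/2·(8,-5) = (12.0000,-7.5000)
o1: d²=106 > ρ²=20 → inactive
o2: d²=20 ≤ ρ²=20; F_rep = 18·(-2,4)/20² = (-0.0900,0.1800)
o3: d²=122 > ρ²=20 → inactive
F = F_att + ΣF_rep = (11.9100,-7.3200)
p' = p + 1/5·F = (4.3820,-2.4640)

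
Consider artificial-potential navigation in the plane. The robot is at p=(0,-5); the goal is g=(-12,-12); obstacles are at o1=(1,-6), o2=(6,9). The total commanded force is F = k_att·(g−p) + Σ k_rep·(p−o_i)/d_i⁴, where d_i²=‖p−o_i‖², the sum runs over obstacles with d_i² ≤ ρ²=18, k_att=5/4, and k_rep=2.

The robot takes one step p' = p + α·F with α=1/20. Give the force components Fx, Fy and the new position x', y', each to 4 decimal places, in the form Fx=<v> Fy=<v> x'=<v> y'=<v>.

Fx=-15.5000 Fy=-8.2500 x'=-0.7750 y'=-5.4125

F_att = 5/4·(g−p) = 5/4·(-12,-7) = (-15.0000,-8.7500)
o1: d²=2 ≤ ρ²=18; F_rep = 2·(-1,1)/2² = (-0.5000,0.5000)
o2: d²=232 > ρ²=18 → inactive
F = F_att + ΣF_rep = (-15.5000,-8.2500)
p' = p + 1/20·F = (-0.7750,-5.4125)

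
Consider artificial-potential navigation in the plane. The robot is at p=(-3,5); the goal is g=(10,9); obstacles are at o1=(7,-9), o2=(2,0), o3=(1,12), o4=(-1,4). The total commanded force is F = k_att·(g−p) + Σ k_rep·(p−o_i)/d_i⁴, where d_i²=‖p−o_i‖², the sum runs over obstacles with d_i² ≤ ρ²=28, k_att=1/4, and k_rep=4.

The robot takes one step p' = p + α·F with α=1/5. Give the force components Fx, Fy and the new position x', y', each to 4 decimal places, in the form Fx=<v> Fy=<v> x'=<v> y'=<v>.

F_att = 1/4·(g−p) = 1/4·(13,4) = (3.2500,1.0000)
o1: d²=296 > ρ²=28 → inactive
o2: d²=50 > ρ²=28 → inactive
o3: d²=65 > ρ²=28 → inactive
o4: d²=5 ≤ ρ²=28; F_rep = 4·(-2,1)/5² = (-0.3200,0.1600)
F = F_att + ΣF_rep = (2.9300,1.1600)
p' = p + 1/5·F = (-2.4140,5.2320)

Fx=2.9300 Fy=1.1600 x'=-2.4140 y'=5.2320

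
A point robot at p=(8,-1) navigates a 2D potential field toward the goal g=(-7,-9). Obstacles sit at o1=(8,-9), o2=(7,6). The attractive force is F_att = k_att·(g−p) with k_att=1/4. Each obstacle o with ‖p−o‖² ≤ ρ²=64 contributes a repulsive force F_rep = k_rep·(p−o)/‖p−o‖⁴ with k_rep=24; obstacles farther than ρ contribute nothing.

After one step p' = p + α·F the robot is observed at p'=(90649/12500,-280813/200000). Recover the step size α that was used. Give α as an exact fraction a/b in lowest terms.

F_att = 1/4·(g−p) = 1/4·(-15,-8) = (-3.7500,-2.0000)
o1: d²=64 ≤ ρ²=64; F_rep = 24·(0,8)/64² = (0.0000,0.0469)
o2: d²=50 ≤ ρ²=64; F_rep = 24·(1,-7)/50² = (0.0096,-0.0672)
F = F_att + ΣF_rep = (-3.7404,-2.0203)
Δp = p'−p = (-0.7481,-0.4041); α = Δx/Fx = (-9351/12500) / (-9351/2500) = 1/5
check: Δy/Fy = (-80813/200000) / (-80813/40000) = 1/5 ✓

α = 1/5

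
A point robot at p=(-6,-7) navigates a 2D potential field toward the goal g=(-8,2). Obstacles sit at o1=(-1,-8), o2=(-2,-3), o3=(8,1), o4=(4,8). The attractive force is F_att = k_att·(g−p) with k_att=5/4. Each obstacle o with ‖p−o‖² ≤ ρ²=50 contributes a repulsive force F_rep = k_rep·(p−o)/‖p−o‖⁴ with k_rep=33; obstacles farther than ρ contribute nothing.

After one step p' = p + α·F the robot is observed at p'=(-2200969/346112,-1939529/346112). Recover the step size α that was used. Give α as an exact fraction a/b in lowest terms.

α = 1/8

F_att = 5/4·(g−p) = 5/4·(-2,9) = (-2.5000,11.2500)
o1: d²=26 ≤ ρ²=50; F_rep = 33·(-5,1)/26² = (-0.2441,0.0488)
o2: d²=32 ≤ ρ²=50; F_rep = 33·(-4,-4)/32² = (-0.1289,-0.1289)
o3: d²=260 > ρ²=50 → inactive
o4: d²=325 > ρ²=50 → inactive
F = F_att + ΣF_rep = (-2.8730,11.1699)
Δp = p'−p = (-0.3591,1.3962); α = Δx/Fx = (-124297/346112) / (-124297/43264) = 1/8
check: Δy/Fy = (483255/346112) / (483255/43264) = 1/8 ✓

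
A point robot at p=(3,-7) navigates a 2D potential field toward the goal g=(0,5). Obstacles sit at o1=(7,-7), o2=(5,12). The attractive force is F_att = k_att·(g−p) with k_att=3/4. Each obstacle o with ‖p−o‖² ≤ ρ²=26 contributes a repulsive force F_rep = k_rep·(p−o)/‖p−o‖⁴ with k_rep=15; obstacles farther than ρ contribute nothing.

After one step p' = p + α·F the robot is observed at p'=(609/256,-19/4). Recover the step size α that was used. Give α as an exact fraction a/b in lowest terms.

α = 1/4

F_att = 3/4·(g−p) = 3/4·(-3,12) = (-2.2500,9.0000)
o1: d²=16 ≤ ρ²=26; F_rep = 15·(-4,0)/16² = (-0.2344,0.0000)
o2: d²=365 > ρ²=26 → inactive
F = F_att + ΣF_rep = (-2.4844,9.0000)
Δp = p'−p = (-0.6211,2.2500); α = Δx/Fx = (-159/256) / (-159/64) = 1/4
check: Δy/Fy = (9/4) / (9) = 1/4 ✓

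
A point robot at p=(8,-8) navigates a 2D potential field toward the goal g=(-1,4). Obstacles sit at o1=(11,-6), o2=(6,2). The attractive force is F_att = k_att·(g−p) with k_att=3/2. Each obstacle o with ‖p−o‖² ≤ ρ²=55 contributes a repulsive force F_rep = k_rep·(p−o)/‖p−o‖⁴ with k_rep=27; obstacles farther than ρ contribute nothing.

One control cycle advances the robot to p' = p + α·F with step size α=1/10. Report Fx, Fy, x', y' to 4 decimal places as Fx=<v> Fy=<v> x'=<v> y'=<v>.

Fx=-13.9793 Fy=17.6805 x'=6.6021 y'=-6.2320

F_att = 3/2·(g−p) = 3/2·(-9,12) = (-13.5000,18.0000)
o1: d²=13 ≤ ρ²=55; F_rep = 27·(-3,-2)/13² = (-0.4793,-0.3195)
o2: d²=104 > ρ²=55 → inactive
F = F_att + ΣF_rep = (-13.9793,17.6805)
p' = p + 1/10·F = (6.6021,-6.2320)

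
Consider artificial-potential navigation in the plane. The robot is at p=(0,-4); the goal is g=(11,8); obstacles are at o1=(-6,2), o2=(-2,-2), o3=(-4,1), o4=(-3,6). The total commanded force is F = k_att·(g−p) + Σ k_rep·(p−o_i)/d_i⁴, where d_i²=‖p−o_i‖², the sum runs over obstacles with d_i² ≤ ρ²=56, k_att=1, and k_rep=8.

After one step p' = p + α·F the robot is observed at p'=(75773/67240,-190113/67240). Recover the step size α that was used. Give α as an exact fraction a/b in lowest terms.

α = 1/10

F_att = 1·(g−p) = 1·(11,12) = (11.0000,12.0000)
o1: d²=72 > ρ²=56 → inactive
o2: d²=8 ≤ ρ²=56; F_rep = 8·(2,-2)/8² = (0.2500,-0.2500)
o3: d²=41 ≤ ρ²=56; F_rep = 8·(4,-5)/41² = (0.0190,-0.0238)
o4: d²=109 > ρ²=56 → inactive
F = F_att + ΣF_rep = (11.2690,11.7262)
Δp = p'−p = (1.1269,1.1726); α = Δx/Fx = (75773/67240) / (75773/6724) = 1/10
check: Δy/Fy = (78847/67240) / (78847/6724) = 1/10 ✓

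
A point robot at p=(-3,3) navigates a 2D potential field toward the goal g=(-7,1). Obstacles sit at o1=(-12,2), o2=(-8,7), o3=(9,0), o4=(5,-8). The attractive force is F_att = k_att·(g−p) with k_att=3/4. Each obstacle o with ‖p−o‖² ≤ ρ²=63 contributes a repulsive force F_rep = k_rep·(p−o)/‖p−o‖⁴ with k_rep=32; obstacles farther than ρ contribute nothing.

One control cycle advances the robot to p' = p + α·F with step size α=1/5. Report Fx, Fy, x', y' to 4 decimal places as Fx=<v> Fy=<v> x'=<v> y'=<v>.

Fx=-2.9048 Fy=-1.5761 x'=-3.5810 y'=2.6848

F_att = 3/4·(g−p) = 3/4·(-4,-2) = (-3.0000,-1.5000)
o1: d²=82 > ρ²=63 → inactive
o2: d²=41 ≤ ρ²=63; F_rep = 32·(5,-4)/41² = (0.0952,-0.0761)
o3: d²=153 > ρ²=63 → inactive
o4: d²=185 > ρ²=63 → inactive
F = F_att + ΣF_rep = (-2.9048,-1.5761)
p' = p + 1/5·F = (-3.5810,2.6848)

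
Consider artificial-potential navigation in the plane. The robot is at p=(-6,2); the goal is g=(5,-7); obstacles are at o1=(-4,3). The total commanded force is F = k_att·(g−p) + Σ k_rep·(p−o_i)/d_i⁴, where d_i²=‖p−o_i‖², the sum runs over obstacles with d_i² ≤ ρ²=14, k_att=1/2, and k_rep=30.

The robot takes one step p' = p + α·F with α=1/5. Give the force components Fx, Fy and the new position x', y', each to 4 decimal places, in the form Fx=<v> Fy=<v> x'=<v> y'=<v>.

Fx=3.1000 Fy=-5.7000 x'=-5.3800 y'=0.8600

F_att = 1/2·(g−p) = 1/2·(11,-9) = (5.5000,-4.5000)
o1: d²=5 ≤ ρ²=14; F_rep = 30·(-2,-1)/5² = (-2.4000,-1.2000)
F = F_att + ΣF_rep = (3.1000,-5.7000)
p' = p + 1/5·F = (-5.3800,0.8600)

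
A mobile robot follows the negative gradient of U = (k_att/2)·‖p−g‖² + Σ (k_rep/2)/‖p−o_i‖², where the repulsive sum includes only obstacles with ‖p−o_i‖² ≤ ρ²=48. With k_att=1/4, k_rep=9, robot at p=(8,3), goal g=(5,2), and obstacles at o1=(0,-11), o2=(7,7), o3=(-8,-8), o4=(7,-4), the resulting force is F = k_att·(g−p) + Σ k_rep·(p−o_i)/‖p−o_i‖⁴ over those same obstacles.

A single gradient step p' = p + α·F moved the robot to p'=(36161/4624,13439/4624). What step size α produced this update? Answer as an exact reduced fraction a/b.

F_att = 1/4·(g−p) = 1/4·(-3,-1) = (-0.7500,-0.2500)
o1: d²=260 > ρ²=48 → inactive
o2: d²=17 ≤ ρ²=48; F_rep = 9·(1,-4)/17² = (0.0311,-0.1246)
o3: d²=377 > ρ²=48 → inactive
o4: d²=50 > ρ²=48 → inactive
F = F_att + ΣF_rep = (-0.7189,-0.3746)
Δp = p'−p = (-0.1797,-0.0936); α = Δx/Fx = (-831/4624) / (-831/1156) = 1/4
check: Δy/Fy = (-433/4624) / (-433/1156) = 1/4 ✓

α = 1/4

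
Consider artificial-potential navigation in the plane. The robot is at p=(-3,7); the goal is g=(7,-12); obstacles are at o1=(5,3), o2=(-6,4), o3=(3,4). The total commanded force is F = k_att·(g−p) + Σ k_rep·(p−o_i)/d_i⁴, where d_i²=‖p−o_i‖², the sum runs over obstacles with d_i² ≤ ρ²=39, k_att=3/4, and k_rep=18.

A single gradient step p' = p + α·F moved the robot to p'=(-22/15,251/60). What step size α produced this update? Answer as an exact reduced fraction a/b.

α = 1/5

F_att = 3/4·(g−p) = 3/4·(10,-19) = (7.5000,-14.2500)
o1: d²=80 > ρ²=39 → inactive
o2: d²=18 ≤ ρ²=39; F_rep = 18·(3,3)/18² = (0.1667,0.1667)
o3: d²=45 > ρ²=39 → inactive
F = F_att + ΣF_rep = (7.6667,-14.0833)
Δp = p'−p = (1.5333,-2.8167); α = Δx/Fx = (23/15) / (23/3) = 1/5
check: Δy/Fy = (-169/60) / (-169/12) = 1/5 ✓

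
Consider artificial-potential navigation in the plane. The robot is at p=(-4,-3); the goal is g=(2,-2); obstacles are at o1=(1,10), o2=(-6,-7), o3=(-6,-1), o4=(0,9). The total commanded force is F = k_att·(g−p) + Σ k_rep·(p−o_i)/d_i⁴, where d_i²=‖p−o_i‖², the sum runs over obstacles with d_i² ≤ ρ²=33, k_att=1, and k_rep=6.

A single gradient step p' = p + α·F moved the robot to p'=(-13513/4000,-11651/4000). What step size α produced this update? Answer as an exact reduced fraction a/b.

F_att = 1·(g−p) = 1·(6,1) = (6.0000,1.0000)
o1: d²=194 > ρ²=33 → inactive
o2: d²=20 ≤ ρ²=33; F_rep = 6·(2,4)/20² = (0.0300,0.0600)
o3: d²=8 ≤ ρ²=33; F_rep = 6·(2,-2)/8² = (0.1875,-0.1875)
o4: d²=160 > ρ²=33 → inactive
F = F_att + ΣF_rep = (6.2175,0.8725)
Δp = p'−p = (0.6218,0.0872); α = Δx/Fx = (2487/4000) / (2487/400) = 1/10
check: Δy/Fy = (349/4000) / (349/400) = 1/10 ✓

α = 1/10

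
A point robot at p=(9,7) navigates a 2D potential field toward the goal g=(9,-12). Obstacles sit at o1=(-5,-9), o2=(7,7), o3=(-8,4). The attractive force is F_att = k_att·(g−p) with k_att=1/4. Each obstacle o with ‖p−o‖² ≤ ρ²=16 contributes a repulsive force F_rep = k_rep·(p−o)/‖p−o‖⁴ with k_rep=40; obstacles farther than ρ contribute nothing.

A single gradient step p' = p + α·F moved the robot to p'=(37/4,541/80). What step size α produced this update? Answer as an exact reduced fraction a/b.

F_att = 1/4·(g−p) = 1/4·(0,-19) = (0.0000,-4.7500)
o1: d²=452 > ρ²=16 → inactive
o2: d²=4 ≤ ρ²=16; F_rep = 40·(2,0)/4² = (5.0000,0.0000)
o3: d²=298 > ρ²=16 → inactive
F = F_att + ΣF_rep = (5.0000,-4.7500)
Δp = p'−p = (0.2500,-0.2375); α = Δx/Fx = (1/4) / (5) = 1/20
check: Δy/Fy = (-19/80) / (-19/4) = 1/20 ✓

α = 1/20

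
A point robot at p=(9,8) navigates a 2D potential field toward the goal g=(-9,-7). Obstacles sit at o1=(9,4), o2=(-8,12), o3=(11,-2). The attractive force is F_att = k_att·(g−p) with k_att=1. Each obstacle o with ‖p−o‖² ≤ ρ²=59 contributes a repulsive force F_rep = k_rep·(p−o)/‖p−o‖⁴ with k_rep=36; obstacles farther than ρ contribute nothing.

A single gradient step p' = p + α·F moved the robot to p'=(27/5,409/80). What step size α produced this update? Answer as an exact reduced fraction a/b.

F_att = 1·(g−p) = 1·(-18,-15) = (-18.0000,-15.0000)
o1: d²=16 ≤ ρ²=59; F_rep = 36·(0,4)/16² = (0.0000,0.5625)
o2: d²=305 > ρ²=59 → inactive
o3: d²=104 > ρ²=59 → inactive
F = F_att + ΣF_rep = (-18.0000,-14.4375)
Δp = p'−p = (-3.6000,-2.8875); α = Δx/Fx = (-18/5) / (-18) = 1/5
check: Δy/Fy = (-231/80) / (-231/16) = 1/5 ✓

α = 1/5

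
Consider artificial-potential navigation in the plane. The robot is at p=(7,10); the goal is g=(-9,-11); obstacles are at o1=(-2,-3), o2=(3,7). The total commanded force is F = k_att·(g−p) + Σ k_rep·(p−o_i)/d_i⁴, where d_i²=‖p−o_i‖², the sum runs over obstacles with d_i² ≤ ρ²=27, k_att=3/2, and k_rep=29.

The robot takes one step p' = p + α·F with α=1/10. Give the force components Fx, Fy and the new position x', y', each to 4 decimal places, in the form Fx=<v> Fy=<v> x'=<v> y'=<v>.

F_att = 3/2·(g−p) = 3/2·(-16,-21) = (-24.0000,-31.5000)
o1: d²=250 > ρ²=27 → inactive
o2: d²=25 ≤ ρ²=27; F_rep = 29·(4,3)/25² = (0.1856,0.1392)
F = F_att + ΣF_rep = (-23.8144,-31.3608)
p' = p + 1/10·F = (4.6186,6.8639)

Fx=-23.8144 Fy=-31.3608 x'=4.6186 y'=6.8639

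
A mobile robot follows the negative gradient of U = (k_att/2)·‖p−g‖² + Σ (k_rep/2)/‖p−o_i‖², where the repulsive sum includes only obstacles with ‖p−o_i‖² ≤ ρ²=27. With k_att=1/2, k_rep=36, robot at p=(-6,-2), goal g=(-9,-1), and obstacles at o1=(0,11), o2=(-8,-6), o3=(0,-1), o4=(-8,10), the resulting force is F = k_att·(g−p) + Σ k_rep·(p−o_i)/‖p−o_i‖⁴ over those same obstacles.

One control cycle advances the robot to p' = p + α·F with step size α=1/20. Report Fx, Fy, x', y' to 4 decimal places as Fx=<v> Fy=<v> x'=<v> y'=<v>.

F_att = 1/2·(g−p) = 1/2·(-3,1) = (-1.5000,0.5000)
o1: d²=205 > ρ²=27 → inactive
o2: d²=20 ≤ ρ²=27; F_rep = 36·(2,4)/20² = (0.1800,0.3600)
o3: d²=37 > ρ²=27 → inactive
o4: d²=148 > ρ²=27 → inactive
F = F_att + ΣF_rep = (-1.3200,0.8600)
p' = p + 1/20·F = (-6.0660,-1.9570)

Fx=-1.3200 Fy=0.8600 x'=-6.0660 y'=-1.9570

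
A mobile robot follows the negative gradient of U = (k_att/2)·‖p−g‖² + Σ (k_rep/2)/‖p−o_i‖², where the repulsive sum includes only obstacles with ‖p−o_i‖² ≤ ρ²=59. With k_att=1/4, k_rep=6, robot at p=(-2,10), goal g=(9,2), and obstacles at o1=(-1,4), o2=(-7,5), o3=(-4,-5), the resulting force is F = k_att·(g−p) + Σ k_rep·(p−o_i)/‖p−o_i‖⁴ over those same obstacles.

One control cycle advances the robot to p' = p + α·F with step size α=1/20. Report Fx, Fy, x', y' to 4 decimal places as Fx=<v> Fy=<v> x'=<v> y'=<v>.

F_att = 1/4·(g−p) = 1/4·(11,-8) = (2.7500,-2.0000)
o1: d²=37 ≤ ρ²=59; F_rep = 6·(-1,6)/37² = (-0.0044,0.0263)
o2: d²=50 ≤ ρ²=59; F_rep = 6·(5,5)/50² = (0.0120,0.0120)
o3: d²=229 > ρ²=59 → inactive
F = F_att + ΣF_rep = (2.7576,-1.9617)
p' = p + 1/20·F = (-1.8621,9.9019)

Fx=2.7576 Fy=-1.9617 x'=-1.8621 y'=9.9019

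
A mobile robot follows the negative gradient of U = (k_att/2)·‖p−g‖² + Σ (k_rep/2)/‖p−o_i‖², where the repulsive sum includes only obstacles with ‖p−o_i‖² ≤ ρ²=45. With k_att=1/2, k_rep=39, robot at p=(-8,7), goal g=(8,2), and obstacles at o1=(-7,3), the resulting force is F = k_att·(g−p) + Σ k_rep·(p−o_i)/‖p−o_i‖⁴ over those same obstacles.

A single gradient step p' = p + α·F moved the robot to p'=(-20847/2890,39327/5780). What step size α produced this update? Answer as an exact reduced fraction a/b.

F_att = 1/2·(g−p) = 1/2·(16,-5) = (8.0000,-2.5000)
o1: d²=17 ≤ ρ²=45; F_rep = 39·(-1,4)/17² = (-0.1349,0.5398)
F = F_att + ΣF_rep = (7.8651,-1.9602)
Δp = p'−p = (0.7865,-0.1960); α = Δx/Fx = (2273/2890) / (2273/289) = 1/10
check: Δy/Fy = (-1133/5780) / (-1133/578) = 1/10 ✓

α = 1/10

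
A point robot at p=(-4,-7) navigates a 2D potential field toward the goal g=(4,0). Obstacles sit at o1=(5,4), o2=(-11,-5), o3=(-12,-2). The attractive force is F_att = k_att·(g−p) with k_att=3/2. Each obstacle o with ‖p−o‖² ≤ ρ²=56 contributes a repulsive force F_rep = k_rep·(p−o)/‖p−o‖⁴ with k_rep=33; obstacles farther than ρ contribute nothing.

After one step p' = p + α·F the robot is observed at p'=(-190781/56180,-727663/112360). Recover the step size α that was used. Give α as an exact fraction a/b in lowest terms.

F_att = 3/2·(g−p) = 3/2·(8,7) = (12.0000,10.5000)
o1: d²=202 > ρ²=56 → inactive
o2: d²=53 ≤ ρ²=56; F_rep = 33·(7,-2)/53² = (0.0822,-0.0235)
o3: d²=89 > ρ²=56 → inactive
F = F_att + ΣF_rep = (12.0822,10.4765)
Δp = p'−p = (0.6041,0.5238); α = Δx/Fx = (33939/56180) / (33939/2809) = 1/20
check: Δy/Fy = (58857/112360) / (58857/5618) = 1/20 ✓

α = 1/20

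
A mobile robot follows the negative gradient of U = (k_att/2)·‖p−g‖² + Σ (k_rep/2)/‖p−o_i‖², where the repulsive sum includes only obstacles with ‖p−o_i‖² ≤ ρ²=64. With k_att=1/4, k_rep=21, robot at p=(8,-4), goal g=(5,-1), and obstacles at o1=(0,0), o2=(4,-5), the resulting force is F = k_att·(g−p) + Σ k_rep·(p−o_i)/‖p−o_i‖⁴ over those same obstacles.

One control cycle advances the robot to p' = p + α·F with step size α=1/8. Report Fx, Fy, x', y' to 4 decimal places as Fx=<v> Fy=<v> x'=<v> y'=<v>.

F_att = 1/4·(g−p) = 1/4·(-3,3) = (-0.7500,0.7500)
o1: d²=80 > ρ²=64 → inactive
o2: d²=17 ≤ ρ²=64; F_rep = 21·(4,1)/17² = (0.2907,0.0727)
F = F_att + ΣF_rep = (-0.4593,0.8227)
p' = p + 1/8·F = (7.9426,-3.8972)

Fx=-0.4593 Fy=0.8227 x'=7.9426 y'=-3.8972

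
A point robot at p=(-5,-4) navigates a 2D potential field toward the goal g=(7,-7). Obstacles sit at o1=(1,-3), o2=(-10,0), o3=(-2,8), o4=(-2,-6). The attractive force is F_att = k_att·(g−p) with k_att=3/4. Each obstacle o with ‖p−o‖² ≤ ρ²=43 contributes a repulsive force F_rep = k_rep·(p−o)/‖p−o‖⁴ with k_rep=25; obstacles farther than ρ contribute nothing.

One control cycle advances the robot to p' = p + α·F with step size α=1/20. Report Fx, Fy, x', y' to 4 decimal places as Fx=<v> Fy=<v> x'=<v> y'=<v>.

Fx=8.5210 Fy=-2.0319 x'=-4.5739 y'=-4.1016

F_att = 3/4·(g−p) = 3/4·(12,-3) = (9.0000,-2.2500)
o1: d²=37 ≤ ρ²=43; F_rep = 25·(-6,-1)/37² = (-0.1096,-0.0183)
o2: d²=41 ≤ ρ²=43; F_rep = 25·(5,-4)/41² = (0.0744,-0.0595)
o3: d²=153 > ρ²=43 → inactive
o4: d²=13 ≤ ρ²=43; F_rep = 25·(-3,2)/13² = (-0.4438,0.2959)
F = F_att + ΣF_rep = (8.5210,-2.0319)
p' = p + 1/20·F = (-4.5739,-4.1016)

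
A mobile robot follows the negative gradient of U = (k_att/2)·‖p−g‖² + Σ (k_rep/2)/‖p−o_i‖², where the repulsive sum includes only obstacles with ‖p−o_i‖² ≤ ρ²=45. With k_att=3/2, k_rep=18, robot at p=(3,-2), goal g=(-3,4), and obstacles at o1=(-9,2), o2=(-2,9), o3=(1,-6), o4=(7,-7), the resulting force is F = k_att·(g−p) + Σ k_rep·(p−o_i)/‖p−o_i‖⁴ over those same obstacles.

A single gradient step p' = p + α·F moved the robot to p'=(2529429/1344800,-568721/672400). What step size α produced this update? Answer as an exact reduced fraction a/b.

F_att = 3/2·(g−p) = 3/2·(-6,6) = (-9.0000,9.0000)
o1: d²=160 > ρ²=45 → inactive
o2: d²=146 > ρ²=45 → inactive
o3: d²=20 ≤ ρ²=45; F_rep = 18·(2,4)/20² = (0.0900,0.1800)
o4: d²=41 ≤ ρ²=45; F_rep = 18·(-4,5)/41² = (-0.0428,0.0535)
F = F_att + ΣF_rep = (-8.9528,9.2335)
Δp = p'−p = (-1.1191,1.1542); α = Δx/Fx = (-1504971/1344800) / (-1504971/168100) = 1/8
check: Δy/Fy = (776079/672400) / (776079/84050) = 1/8 ✓

α = 1/8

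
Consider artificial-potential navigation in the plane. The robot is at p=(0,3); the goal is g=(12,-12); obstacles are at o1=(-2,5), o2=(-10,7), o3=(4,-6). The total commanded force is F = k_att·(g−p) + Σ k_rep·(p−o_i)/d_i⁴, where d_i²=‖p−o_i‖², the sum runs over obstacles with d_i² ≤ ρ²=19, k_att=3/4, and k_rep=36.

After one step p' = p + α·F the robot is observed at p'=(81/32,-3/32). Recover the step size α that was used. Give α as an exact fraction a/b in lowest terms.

α = 1/4

F_att = 3/4·(g−p) = 3/4·(12,-15) = (9.0000,-11.2500)
o1: d²=8 ≤ ρ²=19; F_rep = 36·(2,-2)/8² = (1.1250,-1.1250)
o2: d²=116 > ρ²=19 → inactive
o3: d²=97 > ρ²=19 → inactive
F = F_att + ΣF_rep = (10.1250,-12.3750)
Δp = p'−p = (2.5312,-3.0938); α = Δx/Fx = (81/32) / (81/8) = 1/4
check: Δy/Fy = (-99/32) / (-99/8) = 1/4 ✓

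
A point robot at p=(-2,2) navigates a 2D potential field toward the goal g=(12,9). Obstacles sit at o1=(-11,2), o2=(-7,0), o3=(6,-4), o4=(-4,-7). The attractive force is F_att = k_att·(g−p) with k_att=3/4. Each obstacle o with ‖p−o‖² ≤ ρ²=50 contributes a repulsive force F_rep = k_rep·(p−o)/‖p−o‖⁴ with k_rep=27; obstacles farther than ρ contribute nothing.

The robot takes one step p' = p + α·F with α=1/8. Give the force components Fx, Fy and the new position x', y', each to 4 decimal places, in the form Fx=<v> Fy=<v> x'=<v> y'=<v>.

F_att = 3/4·(g−p) = 3/4·(14,7) = (10.5000,5.2500)
o1: d²=81 > ρ²=50 → inactive
o2: d²=29 ≤ ρ²=50; F_rep = 27·(5,2)/29² = (0.1605,0.0642)
o3: d²=100 > ρ²=50 → inactive
o4: d²=85 > ρ²=50 → inactive
F = F_att + ΣF_rep = (10.6605,5.3142)
p' = p + 1/8·F = (-0.6674,2.6643)

Fx=10.6605 Fy=5.3142 x'=-0.6674 y'=2.6643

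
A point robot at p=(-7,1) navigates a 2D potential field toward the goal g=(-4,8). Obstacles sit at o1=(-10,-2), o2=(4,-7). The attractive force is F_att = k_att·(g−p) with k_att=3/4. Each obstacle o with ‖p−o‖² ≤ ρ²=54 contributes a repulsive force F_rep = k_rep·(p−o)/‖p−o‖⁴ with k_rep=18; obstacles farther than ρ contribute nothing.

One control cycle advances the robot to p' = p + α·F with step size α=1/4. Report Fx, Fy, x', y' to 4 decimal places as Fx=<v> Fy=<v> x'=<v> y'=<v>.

F_att = 3/4·(g−p) = 3/4·(3,7) = (2.2500,5.2500)
o1: d²=18 ≤ ρ²=54; F_rep = 18·(3,3)/18² = (0.1667,0.1667)
o2: d²=185 > ρ²=54 → inactive
F = F_att + ΣF_rep = (2.4167,5.4167)
p' = p + 1/4·F = (-6.3958,2.3542)

Fx=2.4167 Fy=5.4167 x'=-6.3958 y'=2.3542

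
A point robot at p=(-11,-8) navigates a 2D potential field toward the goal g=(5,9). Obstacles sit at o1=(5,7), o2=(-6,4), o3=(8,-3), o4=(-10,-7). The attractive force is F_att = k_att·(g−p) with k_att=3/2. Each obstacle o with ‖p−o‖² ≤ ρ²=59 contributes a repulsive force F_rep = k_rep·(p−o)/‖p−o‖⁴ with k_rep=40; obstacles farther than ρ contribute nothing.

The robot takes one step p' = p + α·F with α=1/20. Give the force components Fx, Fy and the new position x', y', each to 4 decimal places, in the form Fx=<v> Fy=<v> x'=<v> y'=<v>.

Fx=14.0000 Fy=15.5000 x'=-10.3000 y'=-7.2250

F_att = 3/2·(g−p) = 3/2·(16,17) = (24.0000,25.5000)
o1: d²=481 > ρ²=59 → inactive
o2: d²=169 > ρ²=59 → inactive
o3: d²=386 > ρ²=59 → inactive
o4: d²=2 ≤ ρ²=59; F_rep = 40·(-1,-1)/2² = (-10.0000,-10.0000)
F = F_att + ΣF_rep = (14.0000,15.5000)
p' = p + 1/20·F = (-10.3000,-7.2250)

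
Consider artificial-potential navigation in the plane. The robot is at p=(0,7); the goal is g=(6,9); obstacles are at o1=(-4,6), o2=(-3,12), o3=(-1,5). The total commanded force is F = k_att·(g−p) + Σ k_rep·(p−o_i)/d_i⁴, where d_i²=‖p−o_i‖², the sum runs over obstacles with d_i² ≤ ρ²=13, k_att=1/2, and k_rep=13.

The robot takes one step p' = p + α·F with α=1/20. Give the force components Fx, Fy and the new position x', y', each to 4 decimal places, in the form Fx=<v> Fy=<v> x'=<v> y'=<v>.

F_att = 1/2·(g−p) = 1/2·(6,2) = (3.0000,1.0000)
o1: d²=17 > ρ²=13 → inactive
o2: d²=34 > ρ²=13 → inactive
o3: d²=5 ≤ ρ²=13; F_rep = 13·(1,2)/5² = (0.5200,1.0400)
F = F_att + ΣF_rep = (3.5200,2.0400)
p' = p + 1/20·F = (0.1760,7.1020)

Fx=3.5200 Fy=2.0400 x'=0.1760 y'=7.1020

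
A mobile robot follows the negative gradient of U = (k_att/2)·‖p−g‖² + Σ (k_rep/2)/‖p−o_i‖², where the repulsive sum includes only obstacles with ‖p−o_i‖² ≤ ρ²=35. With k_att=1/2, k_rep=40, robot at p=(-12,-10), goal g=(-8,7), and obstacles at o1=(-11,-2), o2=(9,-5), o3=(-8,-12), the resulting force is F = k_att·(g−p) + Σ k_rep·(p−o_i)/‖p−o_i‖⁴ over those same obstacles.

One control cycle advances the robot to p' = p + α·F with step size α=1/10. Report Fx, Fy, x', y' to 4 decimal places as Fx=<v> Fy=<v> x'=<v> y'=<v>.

F_att = 1/2·(g−p) = 1/2·(4,17) = (2.0000,8.5000)
o1: d²=65 > ρ²=35 → inactive
o2: d²=466 > ρ²=35 → inactive
o3: d²=20 ≤ ρ²=35; F_rep = 40·(-4,2)/20² = (-0.4000,0.2000)
F = F_att + ΣF_rep = (1.6000,8.7000)
p' = p + 1/10·F = (-11.8400,-9.1300)

Fx=1.6000 Fy=8.7000 x'=-11.8400 y'=-9.1300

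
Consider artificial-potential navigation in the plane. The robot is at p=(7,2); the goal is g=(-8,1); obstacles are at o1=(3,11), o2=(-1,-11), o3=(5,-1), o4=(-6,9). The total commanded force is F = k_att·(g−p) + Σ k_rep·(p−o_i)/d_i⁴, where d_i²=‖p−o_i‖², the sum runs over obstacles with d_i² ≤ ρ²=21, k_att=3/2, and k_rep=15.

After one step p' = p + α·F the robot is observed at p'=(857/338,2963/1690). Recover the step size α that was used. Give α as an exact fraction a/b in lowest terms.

F_att = 3/2·(g−p) = 3/2·(-15,-1) = (-22.5000,-1.5000)
o1: d²=97 > ρ²=21 → inactive
o2: d²=233 > ρ²=21 → inactive
o3: d²=13 ≤ ρ²=21; F_rep = 15·(2,3)/13² = (0.1775,0.2663)
o4: d²=218 > ρ²=21 → inactive
F = F_att + ΣF_rep = (-22.3225,-1.2337)
Δp = p'−p = (-4.4645,-0.2467); α = Δx/Fx = (-1509/338) / (-7545/338) = 1/5
check: Δy/Fy = (-417/1690) / (-417/338) = 1/5 ✓

α = 1/5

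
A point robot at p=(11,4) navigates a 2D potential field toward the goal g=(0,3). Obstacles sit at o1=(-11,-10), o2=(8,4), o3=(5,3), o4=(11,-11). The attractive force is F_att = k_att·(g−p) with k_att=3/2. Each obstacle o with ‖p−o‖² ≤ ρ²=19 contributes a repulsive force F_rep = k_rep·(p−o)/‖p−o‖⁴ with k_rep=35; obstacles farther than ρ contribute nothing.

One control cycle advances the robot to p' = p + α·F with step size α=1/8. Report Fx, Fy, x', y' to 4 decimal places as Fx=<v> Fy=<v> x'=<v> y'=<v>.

F_att = 3/2·(g−p) = 3/2·(-11,-1) = (-16.5000,-1.5000)
o1: d²=680 > ρ²=19 → inactive
o2: d²=9 ≤ ρ²=19; F_rep = 35·(3,0)/9² = (1.2963,0.0000)
o3: d²=37 > ρ²=19 → inactive
o4: d²=225 > ρ²=19 → inactive
F = F_att + ΣF_rep = (-15.2037,-1.5000)
p' = p + 1/8·F = (9.0995,3.8125)

Fx=-15.2037 Fy=-1.5000 x'=9.0995 y'=3.8125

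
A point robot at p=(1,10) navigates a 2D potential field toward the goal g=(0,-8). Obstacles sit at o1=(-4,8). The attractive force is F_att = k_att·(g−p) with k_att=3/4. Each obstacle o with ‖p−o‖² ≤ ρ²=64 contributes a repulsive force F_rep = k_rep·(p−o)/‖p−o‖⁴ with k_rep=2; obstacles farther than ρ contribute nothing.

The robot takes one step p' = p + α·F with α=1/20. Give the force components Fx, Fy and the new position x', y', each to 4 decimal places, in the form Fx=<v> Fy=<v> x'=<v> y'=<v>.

Fx=-0.7381 Fy=-13.4952 x'=0.9631 y'=9.3252

F_att = 3/4·(g−p) = 3/4·(-1,-18) = (-0.7500,-13.5000)
o1: d²=29 ≤ ρ²=64; F_rep = 2·(5,2)/29² = (0.0119,0.0048)
F = F_att + ΣF_rep = (-0.7381,-13.4952)
p' = p + 1/20·F = (0.9631,9.3252)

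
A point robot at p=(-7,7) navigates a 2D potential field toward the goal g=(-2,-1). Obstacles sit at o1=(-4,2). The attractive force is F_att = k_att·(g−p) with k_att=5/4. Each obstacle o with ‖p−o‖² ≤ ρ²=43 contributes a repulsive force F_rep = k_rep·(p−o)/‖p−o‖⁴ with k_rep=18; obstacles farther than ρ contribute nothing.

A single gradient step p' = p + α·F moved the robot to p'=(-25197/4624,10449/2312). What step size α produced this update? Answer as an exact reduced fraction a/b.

F_att = 5/4·(g−p) = 5/4·(5,-8) = (6.2500,-10.0000)
o1: d²=34 ≤ ρ²=43; F_rep = 18·(-3,5)/34² = (-0.0467,0.0779)
F = F_att + ΣF_rep = (6.2033,-9.9221)
Δp = p'−p = (1.5508,-2.4805); α = Δx/Fx = (7171/4624) / (7171/1156) = 1/4
check: Δy/Fy = (-5735/2312) / (-5735/578) = 1/4 ✓

α = 1/4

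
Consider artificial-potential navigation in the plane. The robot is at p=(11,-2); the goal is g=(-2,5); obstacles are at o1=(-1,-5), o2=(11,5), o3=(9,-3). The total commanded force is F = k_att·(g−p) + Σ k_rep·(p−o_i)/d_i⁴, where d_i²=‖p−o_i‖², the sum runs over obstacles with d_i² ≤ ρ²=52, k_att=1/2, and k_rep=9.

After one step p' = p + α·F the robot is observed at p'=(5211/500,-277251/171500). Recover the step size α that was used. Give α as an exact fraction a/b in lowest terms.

α = 1/10

F_att = 1/2·(g−p) = 1/2·(-13,7) = (-6.5000,3.5000)
o1: d²=153 > ρ²=52 → inactive
o2: d²=49 ≤ ρ²=52; F_rep = 9·(0,-7)/49² = (0.0000,-0.0262)
o3: d²=5 ≤ ρ²=52; F_rep = 9·(2,1)/5² = (0.7200,0.3600)
F = F_att + ΣF_rep = (-5.7800,3.8338)
Δp = p'−p = (-0.5780,0.3834); α = Δx/Fx = (-289/500) / (-289/50) = 1/10
check: Δy/Fy = (65749/171500) / (65749/17150) = 1/10 ✓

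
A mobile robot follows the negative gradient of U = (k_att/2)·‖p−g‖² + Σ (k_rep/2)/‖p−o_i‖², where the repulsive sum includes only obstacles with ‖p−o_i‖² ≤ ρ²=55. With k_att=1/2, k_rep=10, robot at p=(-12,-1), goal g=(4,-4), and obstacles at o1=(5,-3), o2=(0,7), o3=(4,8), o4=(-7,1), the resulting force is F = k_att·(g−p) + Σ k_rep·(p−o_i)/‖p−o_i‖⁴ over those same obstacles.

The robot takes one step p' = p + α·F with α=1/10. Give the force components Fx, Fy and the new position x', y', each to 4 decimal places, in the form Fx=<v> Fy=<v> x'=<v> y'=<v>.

Fx=7.9405 Fy=-1.5238 x'=-11.2059 y'=-1.1524

F_att = 1/2·(g−p) = 1/2·(16,-3) = (8.0000,-1.5000)
o1: d²=293 > ρ²=55 → inactive
o2: d²=208 > ρ²=55 → inactive
o3: d²=337 > ρ²=55 → inactive
o4: d²=29 ≤ ρ²=55; F_rep = 10·(-5,-2)/29² = (-0.0595,-0.0238)
F = F_att + ΣF_rep = (7.9405,-1.5238)
p' = p + 1/10·F = (-11.2059,-1.1524)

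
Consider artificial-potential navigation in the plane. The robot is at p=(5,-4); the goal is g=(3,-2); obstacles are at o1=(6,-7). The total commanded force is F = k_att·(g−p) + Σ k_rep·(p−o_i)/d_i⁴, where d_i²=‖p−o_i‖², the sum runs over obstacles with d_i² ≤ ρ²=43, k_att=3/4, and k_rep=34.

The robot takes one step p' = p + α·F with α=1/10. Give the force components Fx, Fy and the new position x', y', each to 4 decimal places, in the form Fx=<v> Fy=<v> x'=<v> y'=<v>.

Fx=-1.8400 Fy=2.5200 x'=4.8160 y'=-3.7480

F_att = 3/4·(g−p) = 3/4·(-2,2) = (-1.5000,1.5000)
o1: d²=10 ≤ ρ²=43; F_rep = 34·(-1,3)/10² = (-0.3400,1.0200)
F = F_att + ΣF_rep = (-1.8400,2.5200)
p' = p + 1/10·F = (4.8160,-3.7480)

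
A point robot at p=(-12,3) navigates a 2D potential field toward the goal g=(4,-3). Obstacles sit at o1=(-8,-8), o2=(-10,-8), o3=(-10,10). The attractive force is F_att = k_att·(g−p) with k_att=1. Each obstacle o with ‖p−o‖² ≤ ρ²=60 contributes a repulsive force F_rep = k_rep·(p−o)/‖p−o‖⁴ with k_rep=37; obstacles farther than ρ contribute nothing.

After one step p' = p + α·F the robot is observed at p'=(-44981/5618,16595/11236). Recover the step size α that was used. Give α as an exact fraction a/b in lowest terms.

α = 1/4

F_att = 1·(g−p) = 1·(16,-6) = (16.0000,-6.0000)
o1: d²=137 > ρ²=60 → inactive
o2: d²=125 > ρ²=60 → inactive
o3: d²=53 ≤ ρ²=60; F_rep = 37·(-2,-7)/53² = (-0.0263,-0.0922)
F = F_att + ΣF_rep = (15.9737,-6.0922)
Δp = p'−p = (3.9934,-1.5231); α = Δx/Fx = (22435/5618) / (44870/2809) = 1/4
check: Δy/Fy = (-17113/11236) / (-17113/2809) = 1/4 ✓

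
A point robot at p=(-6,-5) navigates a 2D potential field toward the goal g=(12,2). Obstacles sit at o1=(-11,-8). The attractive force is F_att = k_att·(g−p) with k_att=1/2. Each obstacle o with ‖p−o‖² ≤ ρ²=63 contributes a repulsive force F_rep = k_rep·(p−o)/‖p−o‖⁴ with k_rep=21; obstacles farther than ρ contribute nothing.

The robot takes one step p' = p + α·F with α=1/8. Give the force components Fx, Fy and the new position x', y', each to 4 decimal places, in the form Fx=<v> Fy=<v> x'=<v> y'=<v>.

F_att = 1/2·(g−p) = 1/2·(18,7) = (9.0000,3.5000)
o1: d²=34 ≤ ρ²=63; F_rep = 21·(5,3)/34² = (0.0908,0.0545)
F = F_att + ΣF_rep = (9.0908,3.5545)
p' = p + 1/8·F = (-4.8636,-4.5557)

Fx=9.0908 Fy=3.5545 x'=-4.8636 y'=-4.5557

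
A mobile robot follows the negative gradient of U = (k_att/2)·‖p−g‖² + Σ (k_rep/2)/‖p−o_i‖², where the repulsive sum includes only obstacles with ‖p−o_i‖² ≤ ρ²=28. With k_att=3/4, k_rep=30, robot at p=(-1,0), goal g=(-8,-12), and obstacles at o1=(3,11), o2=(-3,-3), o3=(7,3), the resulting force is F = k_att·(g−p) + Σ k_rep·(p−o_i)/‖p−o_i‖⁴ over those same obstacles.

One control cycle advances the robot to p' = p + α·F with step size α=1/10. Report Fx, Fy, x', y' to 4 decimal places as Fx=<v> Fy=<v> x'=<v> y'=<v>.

F_att = 3/4·(g−p) = 3/4·(-7,-12) = (-5.2500,-9.0000)
o1: d²=137 > ρ²=28 → inactive
o2: d²=13 ≤ ρ²=28; F_rep = 30·(2,3)/13² = (0.3550,0.5325)
o3: d²=73 > ρ²=28 → inactive
F = F_att + ΣF_rep = (-4.8950,-8.4675)
p' = p + 1/10·F = (-1.4895,-0.8467)

Fx=-4.8950 Fy=-8.4675 x'=-1.4895 y'=-0.8467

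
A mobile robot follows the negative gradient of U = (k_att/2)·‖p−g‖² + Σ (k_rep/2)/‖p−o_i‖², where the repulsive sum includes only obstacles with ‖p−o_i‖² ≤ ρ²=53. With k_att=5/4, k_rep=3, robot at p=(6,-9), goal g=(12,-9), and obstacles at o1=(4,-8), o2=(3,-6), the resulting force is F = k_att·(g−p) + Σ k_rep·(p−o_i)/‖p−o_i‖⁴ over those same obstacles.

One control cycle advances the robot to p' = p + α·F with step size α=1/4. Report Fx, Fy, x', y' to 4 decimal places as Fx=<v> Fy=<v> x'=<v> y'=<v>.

Fx=7.7678 Fy=-0.1478 x'=7.9419 y'=-9.0369

F_att = 5/4·(g−p) = 5/4·(6,0) = (7.5000,0.0000)
o1: d²=5 ≤ ρ²=53; F_rep = 3·(2,-1)/5² = (0.2400,-0.1200)
o2: d²=18 ≤ ρ²=53; F_rep = 3·(3,-3)/18² = (0.0278,-0.0278)
F = F_att + ΣF_rep = (7.7678,-0.1478)
p' = p + 1/4·F = (7.9419,-9.0369)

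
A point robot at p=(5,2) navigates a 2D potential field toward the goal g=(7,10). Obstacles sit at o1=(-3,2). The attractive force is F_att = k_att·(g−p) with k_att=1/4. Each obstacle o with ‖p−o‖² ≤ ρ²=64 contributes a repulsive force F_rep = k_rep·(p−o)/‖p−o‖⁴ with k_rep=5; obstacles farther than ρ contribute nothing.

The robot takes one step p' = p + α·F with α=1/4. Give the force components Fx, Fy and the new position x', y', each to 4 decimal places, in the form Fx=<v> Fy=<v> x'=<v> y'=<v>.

F_att = 1/4·(g−p) = 1/4·(2,8) = (0.5000,2.0000)
o1: d²=64 ≤ ρ²=64; F_rep = 5·(8,0)/64² = (0.0098,0.0000)
F = F_att + ΣF_rep = (0.5098,2.0000)
p' = p + 1/4·F = (5.1274,2.5000)

Fx=0.5098 Fy=2.0000 x'=5.1274 y'=2.5000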